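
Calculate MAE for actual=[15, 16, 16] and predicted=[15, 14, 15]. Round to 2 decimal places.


Absolute errors: [0, 2, 1]
Sum of absolute errors = 3
MAE = 3 / 3 = 1.00

1.00


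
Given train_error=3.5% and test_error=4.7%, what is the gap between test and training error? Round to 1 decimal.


Generalization gap = test_error - train_error
= 4.7 - 3.5
= 1.2%
A small gap suggests good generalization.

1.2


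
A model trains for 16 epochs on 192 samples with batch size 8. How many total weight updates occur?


Iterations per epoch = 192 / 8 = 24
Total updates = iterations_per_epoch * epochs
= 24 * 16
= 384

384


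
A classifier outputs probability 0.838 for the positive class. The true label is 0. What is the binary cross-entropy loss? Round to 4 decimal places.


For y=0: Loss = -log(1-p)
= -log(1 - 0.838)
= -log(0.162)
= -(-1.8202)
= 1.8202

1.8202


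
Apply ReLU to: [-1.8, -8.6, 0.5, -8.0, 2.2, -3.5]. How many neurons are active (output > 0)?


ReLU(x) = max(0, x) for each element:
ReLU(-1.8) = 0
ReLU(-8.6) = 0
ReLU(0.5) = 0.5
ReLU(-8.0) = 0
ReLU(2.2) = 2.2
ReLU(-3.5) = 0
Active neurons (>0): 2

2


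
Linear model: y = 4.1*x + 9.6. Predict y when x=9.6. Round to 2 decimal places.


y = 4.1 * 9.6 + (9.6)
= 39.36 + (9.6)
= 48.96

48.96


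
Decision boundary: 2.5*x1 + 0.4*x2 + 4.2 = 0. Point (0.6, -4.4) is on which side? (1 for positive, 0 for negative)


Compute 2.5 * 0.6 + 0.4 * -4.4 + 4.2
= 1.5 + -1.76 + 4.2
= 3.94
Since 3.94 >= 0, the point is on the positive side.

1


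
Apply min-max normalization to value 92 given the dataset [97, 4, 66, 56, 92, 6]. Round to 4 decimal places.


Min = 4, Max = 97
Range = 97 - 4 = 93
Scaled = (x - min) / (max - min)
= (92 - 4) / 93
= 88 / 93
= 0.9462

0.9462


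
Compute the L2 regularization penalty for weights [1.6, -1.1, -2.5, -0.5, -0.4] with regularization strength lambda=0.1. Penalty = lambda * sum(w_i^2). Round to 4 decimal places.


Squaring each weight:
1.6^2 = 2.56
(-1.1)^2 = 1.21
(-2.5)^2 = 6.25
(-0.5)^2 = 0.25
(-0.4)^2 = 0.16
Sum of squares = 10.43
Penalty = 0.1 * 10.43 = 1.0430

1.0430


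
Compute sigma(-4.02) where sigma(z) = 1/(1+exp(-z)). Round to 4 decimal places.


sigmoid(z) = 1 / (1 + exp(-z))
exp(-(-4.02)) = exp(4.02) = 55.7011
1 + 55.7011 = 56.7011
1 / 56.7011 = 0.0176

0.0176


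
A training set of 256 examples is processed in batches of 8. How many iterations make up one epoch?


Iterations per epoch = dataset_size / batch_size
= 256 / 8
= 32

32


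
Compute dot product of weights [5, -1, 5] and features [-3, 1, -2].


Element-wise products:
5 * -3 = -15
-1 * 1 = -1
5 * -2 = -10
Sum = -15 + -1 + -10
= -26

-26


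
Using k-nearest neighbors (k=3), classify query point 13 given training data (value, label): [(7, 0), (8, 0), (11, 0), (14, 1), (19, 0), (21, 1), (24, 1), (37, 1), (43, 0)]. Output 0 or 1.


Distances from query 13:
Point 14 (class 1): distance = 1
Point 11 (class 0): distance = 2
Point 8 (class 0): distance = 5
K=3 nearest neighbors: classes = [1, 0, 0]
Votes for class 1: 1 / 3
Majority vote => class 0

0


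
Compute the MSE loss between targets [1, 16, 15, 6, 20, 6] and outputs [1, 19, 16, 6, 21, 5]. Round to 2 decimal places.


Differences: [0, -3, -1, 0, -1, 1]
Squared errors: [0, 9, 1, 0, 1, 1]
Sum of squared errors = 12
MSE = 12 / 6 = 2.00

2.00


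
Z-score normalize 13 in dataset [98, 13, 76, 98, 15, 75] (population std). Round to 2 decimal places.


Mean = (98 + 13 + 76 + 98 + 15 + 75) / 6 = 62.5
Variance = sum((x_i - mean)^2) / n = 1260.9167
Std = sqrt(1260.9167) = 35.5094
Z = (x - mean) / std
= (13 - 62.5) / 35.5094
= -49.5 / 35.5094
= -1.39

-1.39


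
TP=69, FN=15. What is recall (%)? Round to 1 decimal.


Recall = TP / (TP + FN) * 100
= 69 / (69 + 15)
= 69 / 84
= 0.8214
= 82.1%

82.1


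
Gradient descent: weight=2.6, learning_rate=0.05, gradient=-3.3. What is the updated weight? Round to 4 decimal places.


w_new = w_old - lr * gradient
= 2.6 - 0.05 * -3.3
= 2.6 - (-0.165)
= 2.7650

2.7650


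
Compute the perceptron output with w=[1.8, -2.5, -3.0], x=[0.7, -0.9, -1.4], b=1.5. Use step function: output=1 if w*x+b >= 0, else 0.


z = w . x + b
= 1.8*0.7 + -2.5*-0.9 + -3.0*-1.4 + 1.5
= 1.26 + 2.25 + 4.2 + 1.5
= 7.71 + 1.5
= 9.21
Since z = 9.21 >= 0, output = 1

1


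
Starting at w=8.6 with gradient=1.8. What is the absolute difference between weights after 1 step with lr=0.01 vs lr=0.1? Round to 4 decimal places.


With lr=0.01: w_new = 8.6 - 0.01 * 1.8 = 8.582
With lr=0.1: w_new = 8.6 - 0.1 * 1.8 = 8.42
Absolute difference = |8.582 - 8.42|
= 0.1620

0.1620


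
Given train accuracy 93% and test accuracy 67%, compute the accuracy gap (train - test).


Gap = train_accuracy - test_accuracy
= 93 - 67
= 26%
This large gap strongly indicates overfitting.

26


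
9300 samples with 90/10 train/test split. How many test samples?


Train samples = 9300 * 90% = 8370
Test samples = 9300 - 8370
= 930

930


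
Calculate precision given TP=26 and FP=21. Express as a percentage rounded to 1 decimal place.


Precision = TP / (TP + FP) * 100
= 26 / (26 + 21)
= 26 / 47
= 0.5532
= 55.3%

55.3


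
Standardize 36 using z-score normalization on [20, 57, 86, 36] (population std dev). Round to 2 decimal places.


Mean = (20 + 57 + 86 + 36) / 4 = 49.75
Variance = sum((x_i - mean)^2) / n = 610.1875
Std = sqrt(610.1875) = 24.702
Z = (x - mean) / std
= (36 - 49.75) / 24.702
= -13.75 / 24.702
= -0.56

-0.56


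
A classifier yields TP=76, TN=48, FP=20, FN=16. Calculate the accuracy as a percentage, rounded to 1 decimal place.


Accuracy = (TP + TN) / (TP + TN + FP + FN) * 100
= (76 + 48) / (76 + 48 + 20 + 16)
= 124 / 160
= 0.775
= 77.5%

77.5


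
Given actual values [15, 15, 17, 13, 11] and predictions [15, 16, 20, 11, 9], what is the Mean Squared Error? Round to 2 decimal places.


Differences: [0, -1, -3, 2, 2]
Squared errors: [0, 1, 9, 4, 4]
Sum of squared errors = 18
MSE = 18 / 5 = 3.60

3.60


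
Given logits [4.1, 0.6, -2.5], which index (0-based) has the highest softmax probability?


Softmax is a monotonic transformation, so it preserves the argmax.
We need to find the index of the maximum logit.
Index 0: 4.1
Index 1: 0.6
Index 2: -2.5
Maximum logit = 4.1 at index 0

0


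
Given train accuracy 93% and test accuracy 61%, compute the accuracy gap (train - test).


Gap = train_accuracy - test_accuracy
= 93 - 61
= 32%
This large gap strongly indicates overfitting.

32


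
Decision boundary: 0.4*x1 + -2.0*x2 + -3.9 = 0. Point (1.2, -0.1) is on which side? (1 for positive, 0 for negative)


Compute 0.4 * 1.2 + -2.0 * -0.1 + -3.9
= 0.48 + 0.2 + -3.9
= -3.22
Since -3.22 < 0, the point is on the negative side.

0


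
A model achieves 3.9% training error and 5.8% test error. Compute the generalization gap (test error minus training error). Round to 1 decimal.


Generalization gap = test_error - train_error
= 5.8 - 3.9
= 1.9%
A small gap suggests good generalization.

1.9


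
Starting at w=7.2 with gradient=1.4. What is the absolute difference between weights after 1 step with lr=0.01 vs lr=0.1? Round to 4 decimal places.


With lr=0.01: w_new = 7.2 - 0.01 * 1.4 = 7.186
With lr=0.1: w_new = 7.2 - 0.1 * 1.4 = 7.06
Absolute difference = |7.186 - 7.06|
= 0.1260

0.1260


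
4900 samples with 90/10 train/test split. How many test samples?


Train samples = 4900 * 90% = 4410
Test samples = 4900 - 4410
= 490

490


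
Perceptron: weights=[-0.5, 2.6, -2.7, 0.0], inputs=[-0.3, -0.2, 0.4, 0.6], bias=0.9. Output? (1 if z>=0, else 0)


z = w . x + b
= -0.5*-0.3 + 2.6*-0.2 + -2.7*0.4 + 0.0*0.6 + 0.9
= 0.15 + -0.52 + -1.08 + 0.0 + 0.9
= -1.45 + 0.9
= -0.55
Since z = -0.55 < 0, output = 0

0


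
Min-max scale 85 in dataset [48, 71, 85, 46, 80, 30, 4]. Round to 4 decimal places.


Min = 4, Max = 85
Range = 85 - 4 = 81
Scaled = (x - min) / (max - min)
= (85 - 4) / 81
= 81 / 81
= 1.0000

1.0000


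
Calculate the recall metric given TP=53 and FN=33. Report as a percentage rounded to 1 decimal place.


Recall = TP / (TP + FN) * 100
= 53 / (53 + 33)
= 53 / 86
= 0.6163
= 61.6%

61.6


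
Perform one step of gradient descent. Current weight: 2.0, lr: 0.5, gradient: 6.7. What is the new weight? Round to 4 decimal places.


w_new = w_old - lr * gradient
= 2.0 - 0.5 * 6.7
= 2.0 - (3.35)
= -1.3500

-1.3500


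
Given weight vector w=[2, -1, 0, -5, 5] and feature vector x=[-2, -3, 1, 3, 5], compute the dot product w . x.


Element-wise products:
2 * -2 = -4
-1 * -3 = 3
0 * 1 = 0
-5 * 3 = -15
5 * 5 = 25
Sum = -4 + 3 + 0 + -15 + 25
= 9

9


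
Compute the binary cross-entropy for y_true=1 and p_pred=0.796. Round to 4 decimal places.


For y=1: Loss = -log(p)
= -log(0.796)
= -(-0.2282)
= 0.2282

0.2282


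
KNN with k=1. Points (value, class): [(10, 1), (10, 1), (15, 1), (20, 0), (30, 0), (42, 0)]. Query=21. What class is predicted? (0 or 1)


Distances from query 21:
Point 20 (class 0): distance = 1
K=1 nearest neighbors: classes = [0]
Votes for class 1: 0 / 1
Majority vote => class 0

0


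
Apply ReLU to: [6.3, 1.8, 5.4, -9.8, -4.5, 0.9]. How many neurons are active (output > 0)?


ReLU(x) = max(0, x) for each element:
ReLU(6.3) = 6.3
ReLU(1.8) = 1.8
ReLU(5.4) = 5.4
ReLU(-9.8) = 0
ReLU(-4.5) = 0
ReLU(0.9) = 0.9
Active neurons (>0): 4

4


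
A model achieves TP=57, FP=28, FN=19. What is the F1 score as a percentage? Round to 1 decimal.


Precision = TP / (TP + FP) = 57 / 85 = 0.6706
Recall = TP / (TP + FN) = 57 / 76 = 0.75
F1 = 2 * P * R / (P + R)
= 2 * 0.6706 * 0.75 / (0.6706 + 0.75)
= 1.0059 / 1.4206
= 0.7081
As percentage: 70.8%

70.8


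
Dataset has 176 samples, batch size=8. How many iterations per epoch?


Iterations per epoch = dataset_size / batch_size
= 176 / 8
= 22

22


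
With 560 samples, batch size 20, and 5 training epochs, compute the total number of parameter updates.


Iterations per epoch = 560 / 20 = 28
Total updates = iterations_per_epoch * epochs
= 28 * 5
= 140

140


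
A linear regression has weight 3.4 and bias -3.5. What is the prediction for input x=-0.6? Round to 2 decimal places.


y = 3.4 * -0.6 + (-3.5)
= -2.04 + (-3.5)
= -5.54

-5.54


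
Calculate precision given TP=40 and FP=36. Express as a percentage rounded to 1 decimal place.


Precision = TP / (TP + FP) * 100
= 40 / (40 + 36)
= 40 / 76
= 0.5263
= 52.6%

52.6


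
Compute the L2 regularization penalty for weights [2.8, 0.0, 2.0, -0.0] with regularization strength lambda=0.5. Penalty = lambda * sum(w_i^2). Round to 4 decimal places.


Squaring each weight:
2.8^2 = 7.84
0.0^2 = 0.0
2.0^2 = 4.0
(-0.0)^2 = 0.0
Sum of squares = 11.84
Penalty = 0.5 * 11.84 = 5.9200

5.9200


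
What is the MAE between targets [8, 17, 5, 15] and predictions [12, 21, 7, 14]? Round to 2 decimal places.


Absolute errors: [4, 4, 2, 1]
Sum of absolute errors = 11
MAE = 11 / 4 = 2.75

2.75


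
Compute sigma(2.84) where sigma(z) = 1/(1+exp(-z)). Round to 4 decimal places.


sigmoid(z) = 1 / (1 + exp(-z))
exp(-(2.84)) = exp(-2.84) = 0.0584
1 + 0.0584 = 1.0584
1 / 1.0584 = 0.9448

0.9448


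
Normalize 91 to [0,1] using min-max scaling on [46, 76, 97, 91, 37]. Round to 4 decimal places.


Min = 37, Max = 97
Range = 97 - 37 = 60
Scaled = (x - min) / (max - min)
= (91 - 37) / 60
= 54 / 60
= 0.9000

0.9000


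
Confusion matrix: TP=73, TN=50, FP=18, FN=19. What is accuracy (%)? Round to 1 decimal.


Accuracy = (TP + TN) / (TP + TN + FP + FN) * 100
= (73 + 50) / (73 + 50 + 18 + 19)
= 123 / 160
= 0.7688
= 76.9%

76.9


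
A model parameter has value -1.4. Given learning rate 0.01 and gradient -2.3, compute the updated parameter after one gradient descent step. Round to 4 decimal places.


w_new = w_old - lr * gradient
= -1.4 - 0.01 * -2.3
= -1.4 - (-0.023)
= -1.3770

-1.3770


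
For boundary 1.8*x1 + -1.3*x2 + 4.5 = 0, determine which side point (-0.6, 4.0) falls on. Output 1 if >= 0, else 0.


Compute 1.8 * -0.6 + -1.3 * 4.0 + 4.5
= -1.08 + -5.2 + 4.5
= -1.78
Since -1.78 < 0, the point is on the negative side.

0


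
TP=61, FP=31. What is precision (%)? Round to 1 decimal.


Precision = TP / (TP + FP) * 100
= 61 / (61 + 31)
= 61 / 92
= 0.663
= 66.3%

66.3


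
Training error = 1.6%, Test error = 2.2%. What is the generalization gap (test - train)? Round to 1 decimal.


Generalization gap = test_error - train_error
= 2.2 - 1.6
= 0.6%
A small gap suggests good generalization.

0.6


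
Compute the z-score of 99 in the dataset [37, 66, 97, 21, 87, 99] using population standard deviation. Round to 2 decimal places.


Mean = (37 + 66 + 97 + 21 + 87 + 99) / 6 = 67.8333
Variance = sum((x_i - mean)^2) / n = 889.4722
Std = sqrt(889.4722) = 29.824
Z = (x - mean) / std
= (99 - 67.8333) / 29.824
= 31.1667 / 29.824
= 1.05

1.05


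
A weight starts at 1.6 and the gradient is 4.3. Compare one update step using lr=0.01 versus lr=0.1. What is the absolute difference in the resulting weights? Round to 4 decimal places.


With lr=0.01: w_new = 1.6 - 0.01 * 4.3 = 1.557
With lr=0.1: w_new = 1.6 - 0.1 * 4.3 = 1.17
Absolute difference = |1.557 - 1.17|
= 0.3870

0.3870


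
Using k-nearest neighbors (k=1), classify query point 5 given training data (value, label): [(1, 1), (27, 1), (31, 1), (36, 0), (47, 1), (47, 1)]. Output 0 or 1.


Distances from query 5:
Point 1 (class 1): distance = 4
K=1 nearest neighbors: classes = [1]
Votes for class 1: 1 / 1
Majority vote => class 1

1


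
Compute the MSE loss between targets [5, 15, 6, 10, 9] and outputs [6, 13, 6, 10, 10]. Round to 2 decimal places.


Differences: [-1, 2, 0, 0, -1]
Squared errors: [1, 4, 0, 0, 1]
Sum of squared errors = 6
MSE = 6 / 5 = 1.20

1.20


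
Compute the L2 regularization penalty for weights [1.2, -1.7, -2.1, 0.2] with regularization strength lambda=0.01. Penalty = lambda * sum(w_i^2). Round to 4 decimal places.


Squaring each weight:
1.2^2 = 1.44
(-1.7)^2 = 2.89
(-2.1)^2 = 4.41
0.2^2 = 0.04
Sum of squares = 8.78
Penalty = 0.01 * 8.78 = 0.0878

0.0878


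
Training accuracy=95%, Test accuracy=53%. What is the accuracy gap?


Gap = train_accuracy - test_accuracy
= 95 - 53
= 42%
This large gap strongly indicates overfitting.

42


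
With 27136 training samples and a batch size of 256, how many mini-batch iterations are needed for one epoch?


Iterations per epoch = dataset_size / batch_size
= 27136 / 256
= 106

106


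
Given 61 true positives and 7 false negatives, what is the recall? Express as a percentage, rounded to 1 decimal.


Recall = TP / (TP + FN) * 100
= 61 / (61 + 7)
= 61 / 68
= 0.8971
= 89.7%

89.7


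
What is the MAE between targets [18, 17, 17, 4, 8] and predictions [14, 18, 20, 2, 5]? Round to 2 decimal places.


Absolute errors: [4, 1, 3, 2, 3]
Sum of absolute errors = 13
MAE = 13 / 5 = 2.60

2.60


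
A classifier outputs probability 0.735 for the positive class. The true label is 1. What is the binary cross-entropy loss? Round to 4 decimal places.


For y=1: Loss = -log(p)
= -log(0.735)
= -(-0.3079)
= 0.3079

0.3079


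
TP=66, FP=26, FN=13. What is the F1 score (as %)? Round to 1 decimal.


Precision = TP / (TP + FP) = 66 / 92 = 0.7174
Recall = TP / (TP + FN) = 66 / 79 = 0.8354
F1 = 2 * P * R / (P + R)
= 2 * 0.7174 * 0.8354 / (0.7174 + 0.8354)
= 1.1987 / 1.5528
= 0.7719
As percentage: 77.2%

77.2


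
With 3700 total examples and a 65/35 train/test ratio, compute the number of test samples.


Train samples = 3700 * 65% = 2405
Test samples = 3700 - 2405
= 1295

1295


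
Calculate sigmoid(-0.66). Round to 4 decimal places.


sigmoid(z) = 1 / (1 + exp(-z))
exp(-(-0.66)) = exp(0.66) = 1.9348
1 + 1.9348 = 2.9348
1 / 2.9348 = 0.3407

0.3407


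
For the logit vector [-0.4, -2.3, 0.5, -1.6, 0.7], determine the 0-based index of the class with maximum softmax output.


Softmax is a monotonic transformation, so it preserves the argmax.
We need to find the index of the maximum logit.
Index 0: -0.4
Index 1: -2.3
Index 2: 0.5
Index 3: -1.6
Index 4: 0.7
Maximum logit = 0.7 at index 4

4


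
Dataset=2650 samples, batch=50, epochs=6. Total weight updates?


Iterations per epoch = 2650 / 50 = 53
Total updates = iterations_per_epoch * epochs
= 53 * 6
= 318

318


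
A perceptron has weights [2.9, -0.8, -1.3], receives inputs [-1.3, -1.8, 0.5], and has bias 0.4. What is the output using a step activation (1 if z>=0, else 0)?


z = w . x + b
= 2.9*-1.3 + -0.8*-1.8 + -1.3*0.5 + 0.4
= -3.77 + 1.44 + -0.65 + 0.4
= -2.98 + 0.4
= -2.58
Since z = -2.58 < 0, output = 0

0


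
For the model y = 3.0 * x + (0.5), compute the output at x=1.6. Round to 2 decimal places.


y = 3.0 * 1.6 + (0.5)
= 4.8 + (0.5)
= 5.30

5.30


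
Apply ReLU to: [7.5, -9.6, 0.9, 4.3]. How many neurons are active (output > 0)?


ReLU(x) = max(0, x) for each element:
ReLU(7.5) = 7.5
ReLU(-9.6) = 0
ReLU(0.9) = 0.9
ReLU(4.3) = 4.3
Active neurons (>0): 3

3


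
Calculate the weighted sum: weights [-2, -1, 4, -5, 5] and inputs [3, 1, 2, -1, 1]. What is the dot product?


Element-wise products:
-2 * 3 = -6
-1 * 1 = -1
4 * 2 = 8
-5 * -1 = 5
5 * 1 = 5
Sum = -6 + -1 + 8 + 5 + 5
= 11

11


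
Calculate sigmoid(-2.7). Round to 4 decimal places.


sigmoid(z) = 1 / (1 + exp(-z))
exp(-(-2.7)) = exp(2.7) = 14.8797
1 + 14.8797 = 15.8797
1 / 15.8797 = 0.0630

0.0630


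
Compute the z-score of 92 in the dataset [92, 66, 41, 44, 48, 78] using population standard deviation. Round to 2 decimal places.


Mean = (92 + 66 + 41 + 44 + 48 + 78) / 6 = 61.5
Variance = sum((x_i - mean)^2) / n = 355.25
Std = sqrt(355.25) = 18.8481
Z = (x - mean) / std
= (92 - 61.5) / 18.8481
= 30.5 / 18.8481
= 1.62

1.62


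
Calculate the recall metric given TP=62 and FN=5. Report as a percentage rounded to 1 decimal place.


Recall = TP / (TP + FN) * 100
= 62 / (62 + 5)
= 62 / 67
= 0.9254
= 92.5%

92.5


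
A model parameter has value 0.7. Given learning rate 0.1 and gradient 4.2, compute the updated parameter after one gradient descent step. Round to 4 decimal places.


w_new = w_old - lr * gradient
= 0.7 - 0.1 * 4.2
= 0.7 - (0.42)
= 0.2800

0.2800


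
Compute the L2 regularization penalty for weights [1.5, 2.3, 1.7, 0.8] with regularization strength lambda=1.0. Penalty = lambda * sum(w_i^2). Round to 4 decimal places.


Squaring each weight:
1.5^2 = 2.25
2.3^2 = 5.29
1.7^2 = 2.89
0.8^2 = 0.64
Sum of squares = 11.07
Penalty = 1.0 * 11.07 = 11.0700

11.0700


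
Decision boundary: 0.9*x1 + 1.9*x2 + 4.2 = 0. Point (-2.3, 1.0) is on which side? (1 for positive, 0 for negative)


Compute 0.9 * -2.3 + 1.9 * 1.0 + 4.2
= -2.07 + 1.9 + 4.2
= 4.03
Since 4.03 >= 0, the point is on the positive side.

1


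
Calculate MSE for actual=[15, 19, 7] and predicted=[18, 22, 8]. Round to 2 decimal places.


Differences: [-3, -3, -1]
Squared errors: [9, 9, 1]
Sum of squared errors = 19
MSE = 19 / 3 = 6.33

6.33


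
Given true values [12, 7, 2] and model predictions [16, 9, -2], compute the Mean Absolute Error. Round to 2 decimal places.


Absolute errors: [4, 2, 4]
Sum of absolute errors = 10
MAE = 10 / 3 = 3.33

3.33


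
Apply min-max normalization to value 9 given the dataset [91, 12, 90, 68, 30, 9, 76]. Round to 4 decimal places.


Min = 9, Max = 91
Range = 91 - 9 = 82
Scaled = (x - min) / (max - min)
= (9 - 9) / 82
= 0 / 82
= 0.0000

0.0000


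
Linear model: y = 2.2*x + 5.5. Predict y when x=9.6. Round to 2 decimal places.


y = 2.2 * 9.6 + (5.5)
= 21.12 + (5.5)
= 26.62

26.62


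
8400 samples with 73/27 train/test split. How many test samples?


Train samples = 8400 * 73% = 6132
Test samples = 8400 - 6132
= 2268

2268


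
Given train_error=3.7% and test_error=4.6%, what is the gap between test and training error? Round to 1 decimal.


Generalization gap = test_error - train_error
= 4.6 - 3.7
= 0.9%
A small gap suggests good generalization.

0.9


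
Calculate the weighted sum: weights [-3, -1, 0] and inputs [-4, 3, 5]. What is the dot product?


Element-wise products:
-3 * -4 = 12
-1 * 3 = -3
0 * 5 = 0
Sum = 12 + -3 + 0
= 9

9


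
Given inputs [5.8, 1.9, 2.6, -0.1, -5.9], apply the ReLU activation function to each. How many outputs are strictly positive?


ReLU(x) = max(0, x) for each element:
ReLU(5.8) = 5.8
ReLU(1.9) = 1.9
ReLU(2.6) = 2.6
ReLU(-0.1) = 0
ReLU(-5.9) = 0
Active neurons (>0): 3

3


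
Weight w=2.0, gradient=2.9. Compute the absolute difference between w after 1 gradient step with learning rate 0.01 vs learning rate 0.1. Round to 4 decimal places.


With lr=0.01: w_new = 2.0 - 0.01 * 2.9 = 1.971
With lr=0.1: w_new = 2.0 - 0.1 * 2.9 = 1.71
Absolute difference = |1.971 - 1.71|
= 0.2610

0.2610


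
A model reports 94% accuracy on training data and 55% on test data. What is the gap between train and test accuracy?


Gap = train_accuracy - test_accuracy
= 94 - 55
= 39%
This large gap strongly indicates overfitting.

39


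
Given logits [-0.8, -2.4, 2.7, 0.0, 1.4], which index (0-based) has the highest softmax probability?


Softmax is a monotonic transformation, so it preserves the argmax.
We need to find the index of the maximum logit.
Index 0: -0.8
Index 1: -2.4
Index 2: 2.7
Index 3: 0.0
Index 4: 1.4
Maximum logit = 2.7 at index 2

2


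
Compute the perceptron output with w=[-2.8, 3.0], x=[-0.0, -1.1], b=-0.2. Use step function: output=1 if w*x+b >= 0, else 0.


z = w . x + b
= -2.8*-0.0 + 3.0*-1.1 + -0.2
= 0.0 + -3.3 + -0.2
= -3.3 + -0.2
= -3.5
Since z = -3.5 < 0, output = 0

0


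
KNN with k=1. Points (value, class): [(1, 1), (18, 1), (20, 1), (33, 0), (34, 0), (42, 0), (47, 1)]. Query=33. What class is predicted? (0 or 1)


Distances from query 33:
Point 33 (class 0): distance = 0
K=1 nearest neighbors: classes = [0]
Votes for class 1: 0 / 1
Majority vote => class 0

0


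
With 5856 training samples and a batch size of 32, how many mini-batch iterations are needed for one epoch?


Iterations per epoch = dataset_size / batch_size
= 5856 / 32
= 183

183


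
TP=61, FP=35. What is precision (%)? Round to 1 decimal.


Precision = TP / (TP + FP) * 100
= 61 / (61 + 35)
= 61 / 96
= 0.6354
= 63.5%

63.5


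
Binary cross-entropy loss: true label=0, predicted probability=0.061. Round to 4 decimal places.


For y=0: Loss = -log(1-p)
= -log(1 - 0.061)
= -log(0.939)
= -(-0.0629)
= 0.0629

0.0629


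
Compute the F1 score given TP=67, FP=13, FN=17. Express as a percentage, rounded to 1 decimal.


Precision = TP / (TP + FP) = 67 / 80 = 0.8375
Recall = TP / (TP + FN) = 67 / 84 = 0.7976
F1 = 2 * P * R / (P + R)
= 2 * 0.8375 * 0.7976 / (0.8375 + 0.7976)
= 1.336 / 1.6351
= 0.8171
As percentage: 81.7%

81.7


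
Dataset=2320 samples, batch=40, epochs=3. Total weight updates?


Iterations per epoch = 2320 / 40 = 58
Total updates = iterations_per_epoch * epochs
= 58 * 3
= 174

174


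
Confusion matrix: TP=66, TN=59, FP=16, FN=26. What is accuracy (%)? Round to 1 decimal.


Accuracy = (TP + TN) / (TP + TN + FP + FN) * 100
= (66 + 59) / (66 + 59 + 16 + 26)
= 125 / 167
= 0.7485
= 74.9%

74.9


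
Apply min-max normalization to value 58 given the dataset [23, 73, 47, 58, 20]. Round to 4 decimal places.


Min = 20, Max = 73
Range = 73 - 20 = 53
Scaled = (x - min) / (max - min)
= (58 - 20) / 53
= 38 / 53
= 0.7170

0.7170


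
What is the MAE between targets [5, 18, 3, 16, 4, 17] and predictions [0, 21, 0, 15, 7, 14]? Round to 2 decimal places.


Absolute errors: [5, 3, 3, 1, 3, 3]
Sum of absolute errors = 18
MAE = 18 / 6 = 3.00

3.00


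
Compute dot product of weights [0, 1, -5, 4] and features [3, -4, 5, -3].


Element-wise products:
0 * 3 = 0
1 * -4 = -4
-5 * 5 = -25
4 * -3 = -12
Sum = 0 + -4 + -25 + -12
= -41

-41


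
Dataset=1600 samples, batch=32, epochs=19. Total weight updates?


Iterations per epoch = 1600 / 32 = 50
Total updates = iterations_per_epoch * epochs
= 50 * 19
= 950

950


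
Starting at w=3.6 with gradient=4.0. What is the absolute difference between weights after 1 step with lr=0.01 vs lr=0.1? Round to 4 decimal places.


With lr=0.01: w_new = 3.6 - 0.01 * 4.0 = 3.56
With lr=0.1: w_new = 3.6 - 0.1 * 4.0 = 3.2
Absolute difference = |3.56 - 3.2|
= 0.3600

0.3600


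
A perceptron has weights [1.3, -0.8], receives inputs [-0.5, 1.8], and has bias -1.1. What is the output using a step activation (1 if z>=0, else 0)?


z = w . x + b
= 1.3*-0.5 + -0.8*1.8 + -1.1
= -0.65 + -1.44 + -1.1
= -2.09 + -1.1
= -3.19
Since z = -3.19 < 0, output = 0

0


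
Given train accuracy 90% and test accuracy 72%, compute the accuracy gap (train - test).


Gap = train_accuracy - test_accuracy
= 90 - 72
= 18%
This gap suggests the model is overfitting.

18


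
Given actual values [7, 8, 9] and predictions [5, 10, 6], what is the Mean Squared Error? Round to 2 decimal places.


Differences: [2, -2, 3]
Squared errors: [4, 4, 9]
Sum of squared errors = 17
MSE = 17 / 3 = 5.67

5.67


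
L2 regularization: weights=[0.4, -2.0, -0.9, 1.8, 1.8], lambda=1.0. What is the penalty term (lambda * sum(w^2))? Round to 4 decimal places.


Squaring each weight:
0.4^2 = 0.16
(-2.0)^2 = 4.0
(-0.9)^2 = 0.81
1.8^2 = 3.24
1.8^2 = 3.24
Sum of squares = 11.45
Penalty = 1.0 * 11.45 = 11.4500

11.4500


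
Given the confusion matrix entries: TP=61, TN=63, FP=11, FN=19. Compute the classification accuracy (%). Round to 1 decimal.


Accuracy = (TP + TN) / (TP + TN + FP + FN) * 100
= (61 + 63) / (61 + 63 + 11 + 19)
= 124 / 154
= 0.8052
= 80.5%

80.5


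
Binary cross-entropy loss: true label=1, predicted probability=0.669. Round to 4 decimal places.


For y=1: Loss = -log(p)
= -log(0.669)
= -(-0.402)
= 0.4020

0.4020


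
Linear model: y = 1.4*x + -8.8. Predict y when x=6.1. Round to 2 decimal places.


y = 1.4 * 6.1 + (-8.8)
= 8.54 + (-8.8)
= -0.26

-0.26


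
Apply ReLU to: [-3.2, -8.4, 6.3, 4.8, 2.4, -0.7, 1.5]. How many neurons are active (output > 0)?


ReLU(x) = max(0, x) for each element:
ReLU(-3.2) = 0
ReLU(-8.4) = 0
ReLU(6.3) = 6.3
ReLU(4.8) = 4.8
ReLU(2.4) = 2.4
ReLU(-0.7) = 0
ReLU(1.5) = 1.5
Active neurons (>0): 4

4


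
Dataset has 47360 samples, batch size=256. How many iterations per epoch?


Iterations per epoch = dataset_size / batch_size
= 47360 / 256
= 185

185


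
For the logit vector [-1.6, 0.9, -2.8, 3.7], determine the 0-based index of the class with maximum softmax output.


Softmax is a monotonic transformation, so it preserves the argmax.
We need to find the index of the maximum logit.
Index 0: -1.6
Index 1: 0.9
Index 2: -2.8
Index 3: 3.7
Maximum logit = 3.7 at index 3

3


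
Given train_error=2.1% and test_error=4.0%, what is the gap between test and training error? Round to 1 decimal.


Generalization gap = test_error - train_error
= 4.0 - 2.1
= 1.9%
A small gap suggests good generalization.

1.9


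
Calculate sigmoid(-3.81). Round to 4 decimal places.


sigmoid(z) = 1 / (1 + exp(-z))
exp(-(-3.81)) = exp(3.81) = 45.1504
1 + 45.1504 = 46.1504
1 / 46.1504 = 0.0217

0.0217


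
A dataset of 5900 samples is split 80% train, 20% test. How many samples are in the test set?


Train samples = 5900 * 80% = 4720
Test samples = 5900 - 4720
= 1180

1180


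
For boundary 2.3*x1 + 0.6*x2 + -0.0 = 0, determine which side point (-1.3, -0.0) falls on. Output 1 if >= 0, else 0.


Compute 2.3 * -1.3 + 0.6 * -0.0 + -0.0
= -2.99 + -0.0 + -0.0
= -2.99
Since -2.99 < 0, the point is on the negative side.

0


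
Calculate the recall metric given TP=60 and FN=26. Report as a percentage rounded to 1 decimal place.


Recall = TP / (TP + FN) * 100
= 60 / (60 + 26)
= 60 / 86
= 0.6977
= 69.8%

69.8


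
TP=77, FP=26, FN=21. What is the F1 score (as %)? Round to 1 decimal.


Precision = TP / (TP + FP) = 77 / 103 = 0.7476
Recall = TP / (TP + FN) = 77 / 98 = 0.7857
F1 = 2 * P * R / (P + R)
= 2 * 0.7476 * 0.7857 / (0.7476 + 0.7857)
= 1.1748 / 1.5333
= 0.7662
As percentage: 76.6%

76.6


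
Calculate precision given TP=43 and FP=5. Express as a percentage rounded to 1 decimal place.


Precision = TP / (TP + FP) * 100
= 43 / (43 + 5)
= 43 / 48
= 0.8958
= 89.6%

89.6


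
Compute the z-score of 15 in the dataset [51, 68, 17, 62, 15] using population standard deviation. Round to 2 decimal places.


Mean = (51 + 68 + 17 + 62 + 15) / 5 = 42.6
Variance = sum((x_i - mean)^2) / n = 501.84
Std = sqrt(501.84) = 22.4018
Z = (x - mean) / std
= (15 - 42.6) / 22.4018
= -27.6 / 22.4018
= -1.23

-1.23


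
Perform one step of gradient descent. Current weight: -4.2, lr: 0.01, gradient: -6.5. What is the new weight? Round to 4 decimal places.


w_new = w_old - lr * gradient
= -4.2 - 0.01 * -6.5
= -4.2 - (-0.065)
= -4.1350

-4.1350


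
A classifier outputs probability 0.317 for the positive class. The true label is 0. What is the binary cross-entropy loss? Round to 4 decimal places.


For y=0: Loss = -log(1-p)
= -log(1 - 0.317)
= -log(0.683)
= -(-0.3813)
= 0.3813

0.3813


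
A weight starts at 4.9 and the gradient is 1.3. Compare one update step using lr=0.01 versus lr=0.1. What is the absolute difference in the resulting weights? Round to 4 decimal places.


With lr=0.01: w_new = 4.9 - 0.01 * 1.3 = 4.887
With lr=0.1: w_new = 4.9 - 0.1 * 1.3 = 4.77
Absolute difference = |4.887 - 4.77|
= 0.1170

0.1170


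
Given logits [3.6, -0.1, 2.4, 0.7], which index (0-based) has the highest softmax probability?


Softmax is a monotonic transformation, so it preserves the argmax.
We need to find the index of the maximum logit.
Index 0: 3.6
Index 1: -0.1
Index 2: 2.4
Index 3: 0.7
Maximum logit = 3.6 at index 0

0


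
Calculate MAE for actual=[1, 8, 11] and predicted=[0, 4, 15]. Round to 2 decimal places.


Absolute errors: [1, 4, 4]
Sum of absolute errors = 9
MAE = 9 / 3 = 3.00

3.00


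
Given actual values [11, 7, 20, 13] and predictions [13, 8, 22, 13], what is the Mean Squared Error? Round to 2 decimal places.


Differences: [-2, -1, -2, 0]
Squared errors: [4, 1, 4, 0]
Sum of squared errors = 9
MSE = 9 / 4 = 2.25

2.25


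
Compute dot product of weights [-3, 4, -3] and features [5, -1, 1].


Element-wise products:
-3 * 5 = -15
4 * -1 = -4
-3 * 1 = -3
Sum = -15 + -4 + -3
= -22

-22


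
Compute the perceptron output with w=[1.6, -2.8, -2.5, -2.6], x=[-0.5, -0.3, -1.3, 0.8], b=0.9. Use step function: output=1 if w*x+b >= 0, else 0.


z = w . x + b
= 1.6*-0.5 + -2.8*-0.3 + -2.5*-1.3 + -2.6*0.8 + 0.9
= -0.8 + 0.84 + 3.25 + -2.08 + 0.9
= 1.21 + 0.9
= 2.11
Since z = 2.11 >= 0, output = 1

1


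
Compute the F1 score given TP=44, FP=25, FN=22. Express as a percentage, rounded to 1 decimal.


Precision = TP / (TP + FP) = 44 / 69 = 0.6377
Recall = TP / (TP + FN) = 44 / 66 = 0.6667
F1 = 2 * P * R / (P + R)
= 2 * 0.6377 * 0.6667 / (0.6377 + 0.6667)
= 0.8502 / 1.3043
= 0.6519
As percentage: 65.2%

65.2


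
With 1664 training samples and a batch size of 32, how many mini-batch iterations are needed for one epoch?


Iterations per epoch = dataset_size / batch_size
= 1664 / 32
= 52

52


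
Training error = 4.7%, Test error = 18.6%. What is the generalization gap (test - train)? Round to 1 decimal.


Generalization gap = test_error - train_error
= 18.6 - 4.7
= 13.9%
A large gap suggests overfitting.

13.9


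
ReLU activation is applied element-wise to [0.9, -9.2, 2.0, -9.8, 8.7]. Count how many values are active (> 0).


ReLU(x) = max(0, x) for each element:
ReLU(0.9) = 0.9
ReLU(-9.2) = 0
ReLU(2.0) = 2.0
ReLU(-9.8) = 0
ReLU(8.7) = 8.7
Active neurons (>0): 3

3


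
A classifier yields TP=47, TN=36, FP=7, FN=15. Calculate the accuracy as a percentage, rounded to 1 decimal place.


Accuracy = (TP + TN) / (TP + TN + FP + FN) * 100
= (47 + 36) / (47 + 36 + 7 + 15)
= 83 / 105
= 0.7905
= 79.0%

79.0


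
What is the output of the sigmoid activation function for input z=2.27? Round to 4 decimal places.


sigmoid(z) = 1 / (1 + exp(-z))
exp(-(2.27)) = exp(-2.27) = 0.1033
1 + 0.1033 = 1.1033
1 / 1.1033 = 0.9064

0.9064


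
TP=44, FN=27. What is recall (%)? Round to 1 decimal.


Recall = TP / (TP + FN) * 100
= 44 / (44 + 27)
= 44 / 71
= 0.6197
= 62.0%

62.0


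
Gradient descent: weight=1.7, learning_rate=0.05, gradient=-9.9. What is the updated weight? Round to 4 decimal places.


w_new = w_old - lr * gradient
= 1.7 - 0.05 * -9.9
= 1.7 - (-0.495)
= 2.1950

2.1950


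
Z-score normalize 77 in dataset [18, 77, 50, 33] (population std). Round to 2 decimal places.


Mean = (18 + 77 + 50 + 33) / 4 = 44.5
Variance = sum((x_i - mean)^2) / n = 480.25
Std = sqrt(480.25) = 21.9146
Z = (x - mean) / std
= (77 - 44.5) / 21.9146
= 32.5 / 21.9146
= 1.48

1.48


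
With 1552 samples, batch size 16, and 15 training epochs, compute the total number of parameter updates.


Iterations per epoch = 1552 / 16 = 97
Total updates = iterations_per_epoch * epochs
= 97 * 15
= 1455

1455


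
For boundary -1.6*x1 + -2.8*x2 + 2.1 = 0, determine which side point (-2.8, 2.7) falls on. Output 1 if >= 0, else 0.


Compute -1.6 * -2.8 + -2.8 * 2.7 + 2.1
= 4.48 + -7.56 + 2.1
= -0.98
Since -0.98 < 0, the point is on the negative side.

0


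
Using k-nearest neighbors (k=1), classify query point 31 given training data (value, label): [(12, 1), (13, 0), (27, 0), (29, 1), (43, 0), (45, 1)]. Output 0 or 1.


Distances from query 31:
Point 29 (class 1): distance = 2
K=1 nearest neighbors: classes = [1]
Votes for class 1: 1 / 1
Majority vote => class 1

1


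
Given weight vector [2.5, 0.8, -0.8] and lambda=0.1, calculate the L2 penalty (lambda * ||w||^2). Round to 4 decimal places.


Squaring each weight:
2.5^2 = 6.25
0.8^2 = 0.64
(-0.8)^2 = 0.64
Sum of squares = 7.53
Penalty = 0.1 * 7.53 = 0.7530

0.7530


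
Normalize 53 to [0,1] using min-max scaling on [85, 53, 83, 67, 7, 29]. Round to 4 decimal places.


Min = 7, Max = 85
Range = 85 - 7 = 78
Scaled = (x - min) / (max - min)
= (53 - 7) / 78
= 46 / 78
= 0.5897

0.5897


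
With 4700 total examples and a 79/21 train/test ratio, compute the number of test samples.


Train samples = 4700 * 79% = 3713
Test samples = 4700 - 3713
= 987

987


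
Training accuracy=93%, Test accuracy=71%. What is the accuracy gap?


Gap = train_accuracy - test_accuracy
= 93 - 71
= 22%
This large gap strongly indicates overfitting.

22


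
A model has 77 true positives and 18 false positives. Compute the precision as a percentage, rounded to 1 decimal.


Precision = TP / (TP + FP) * 100
= 77 / (77 + 18)
= 77 / 95
= 0.8105
= 81.1%

81.1


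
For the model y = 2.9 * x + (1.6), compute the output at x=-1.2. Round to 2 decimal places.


y = 2.9 * -1.2 + (1.6)
= -3.48 + (1.6)
= -1.88

-1.88


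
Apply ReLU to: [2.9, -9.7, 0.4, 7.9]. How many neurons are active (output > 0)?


ReLU(x) = max(0, x) for each element:
ReLU(2.9) = 2.9
ReLU(-9.7) = 0
ReLU(0.4) = 0.4
ReLU(7.9) = 7.9
Active neurons (>0): 3

3


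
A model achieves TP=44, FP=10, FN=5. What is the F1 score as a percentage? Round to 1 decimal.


Precision = TP / (TP + FP) = 44 / 54 = 0.8148
Recall = TP / (TP + FN) = 44 / 49 = 0.898
F1 = 2 * P * R / (P + R)
= 2 * 0.8148 * 0.898 / (0.8148 + 0.898)
= 1.4633 / 1.7128
= 0.8544
As percentage: 85.4%

85.4


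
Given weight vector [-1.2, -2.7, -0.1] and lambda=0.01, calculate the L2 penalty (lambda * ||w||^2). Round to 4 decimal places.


Squaring each weight:
(-1.2)^2 = 1.44
(-2.7)^2 = 7.29
(-0.1)^2 = 0.01
Sum of squares = 8.74
Penalty = 0.01 * 8.74 = 0.0874

0.0874


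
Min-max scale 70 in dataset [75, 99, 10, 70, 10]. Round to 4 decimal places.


Min = 10, Max = 99
Range = 99 - 10 = 89
Scaled = (x - min) / (max - min)
= (70 - 10) / 89
= 60 / 89
= 0.6742

0.6742


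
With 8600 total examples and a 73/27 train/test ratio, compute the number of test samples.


Train samples = 8600 * 73% = 6278
Test samples = 8600 - 6278
= 2322

2322


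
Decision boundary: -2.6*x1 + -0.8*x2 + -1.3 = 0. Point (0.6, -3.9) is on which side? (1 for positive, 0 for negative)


Compute -2.6 * 0.6 + -0.8 * -3.9 + -1.3
= -1.56 + 3.12 + -1.3
= 0.26
Since 0.26 >= 0, the point is on the positive side.

1


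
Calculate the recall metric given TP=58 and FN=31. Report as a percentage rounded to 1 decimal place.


Recall = TP / (TP + FN) * 100
= 58 / (58 + 31)
= 58 / 89
= 0.6517
= 65.2%

65.2


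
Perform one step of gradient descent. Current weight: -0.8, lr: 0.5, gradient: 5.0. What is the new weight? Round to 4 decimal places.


w_new = w_old - lr * gradient
= -0.8 - 0.5 * 5.0
= -0.8 - (2.5)
= -3.3000

-3.3000


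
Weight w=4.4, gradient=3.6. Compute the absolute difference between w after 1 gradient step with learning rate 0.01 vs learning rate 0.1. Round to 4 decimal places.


With lr=0.01: w_new = 4.4 - 0.01 * 3.6 = 4.364
With lr=0.1: w_new = 4.4 - 0.1 * 3.6 = 4.04
Absolute difference = |4.364 - 4.04|
= 0.3240

0.3240


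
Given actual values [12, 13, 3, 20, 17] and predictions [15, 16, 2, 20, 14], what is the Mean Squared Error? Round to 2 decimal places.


Differences: [-3, -3, 1, 0, 3]
Squared errors: [9, 9, 1, 0, 9]
Sum of squared errors = 28
MSE = 28 / 5 = 5.60

5.60


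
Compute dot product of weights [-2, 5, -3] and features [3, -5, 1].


Element-wise products:
-2 * 3 = -6
5 * -5 = -25
-3 * 1 = -3
Sum = -6 + -25 + -3
= -34

-34


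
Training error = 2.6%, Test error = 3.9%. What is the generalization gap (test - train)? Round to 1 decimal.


Generalization gap = test_error - train_error
= 3.9 - 2.6
= 1.3%
A small gap suggests good generalization.

1.3


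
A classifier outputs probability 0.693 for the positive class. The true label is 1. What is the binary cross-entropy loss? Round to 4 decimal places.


For y=1: Loss = -log(p)
= -log(0.693)
= -(-0.3667)
= 0.3667

0.3667


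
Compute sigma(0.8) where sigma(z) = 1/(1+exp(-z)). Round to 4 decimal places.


sigmoid(z) = 1 / (1 + exp(-z))
exp(-(0.8)) = exp(-0.8) = 0.4493
1 + 0.4493 = 1.4493
1 / 1.4493 = 0.6900

0.6900


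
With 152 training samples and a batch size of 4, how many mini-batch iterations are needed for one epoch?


Iterations per epoch = dataset_size / batch_size
= 152 / 4
= 38

38


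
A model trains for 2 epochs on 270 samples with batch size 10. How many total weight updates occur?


Iterations per epoch = 270 / 10 = 27
Total updates = iterations_per_epoch * epochs
= 27 * 2
= 54

54


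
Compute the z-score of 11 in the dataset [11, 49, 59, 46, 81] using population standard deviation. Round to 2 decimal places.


Mean = (11 + 49 + 59 + 46 + 81) / 5 = 49.2
Variance = sum((x_i - mean)^2) / n = 515.36
Std = sqrt(515.36) = 22.7015
Z = (x - mean) / std
= (11 - 49.2) / 22.7015
= -38.2 / 22.7015
= -1.68

-1.68


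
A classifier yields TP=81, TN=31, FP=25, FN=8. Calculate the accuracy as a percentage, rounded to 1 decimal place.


Accuracy = (TP + TN) / (TP + TN + FP + FN) * 100
= (81 + 31) / (81 + 31 + 25 + 8)
= 112 / 145
= 0.7724
= 77.2%

77.2


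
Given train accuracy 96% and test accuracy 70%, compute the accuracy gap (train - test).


Gap = train_accuracy - test_accuracy
= 96 - 70
= 26%
This large gap strongly indicates overfitting.

26


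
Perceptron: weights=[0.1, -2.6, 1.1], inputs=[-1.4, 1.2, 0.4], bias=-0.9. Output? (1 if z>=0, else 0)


z = w . x + b
= 0.1*-1.4 + -2.6*1.2 + 1.1*0.4 + -0.9
= -0.14 + -3.12 + 0.44 + -0.9
= -2.82 + -0.9
= -3.72
Since z = -3.72 < 0, output = 0

0


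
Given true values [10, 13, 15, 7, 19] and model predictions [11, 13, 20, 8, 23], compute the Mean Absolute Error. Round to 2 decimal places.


Absolute errors: [1, 0, 5, 1, 4]
Sum of absolute errors = 11
MAE = 11 / 5 = 2.20

2.20


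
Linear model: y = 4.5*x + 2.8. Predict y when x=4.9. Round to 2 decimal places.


y = 4.5 * 4.9 + (2.8)
= 22.05 + (2.8)
= 24.85

24.85
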